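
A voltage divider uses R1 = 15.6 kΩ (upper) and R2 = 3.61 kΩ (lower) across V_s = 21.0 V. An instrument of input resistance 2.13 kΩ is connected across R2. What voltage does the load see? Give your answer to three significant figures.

R2 ‖ R_L = (3.61 × 2.13)/(3.61 + 2.13) = 1.340 kΩ.
Then V_out = V_s · R2'/(R1 + R2') = 21.0 × 1.340/16.94 = 1.661 V.

V_out ≈ 1.66 V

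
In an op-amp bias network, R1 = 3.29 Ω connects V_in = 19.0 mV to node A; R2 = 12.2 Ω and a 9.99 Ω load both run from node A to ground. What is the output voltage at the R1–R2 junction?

The load sits in parallel with R2, giving an effective lower resistance R2' = R2·R_L/(R2+R_L) = 5.492 Ω.
Now apply the divider: V_out = 19.0 × 0.6254 = 11.88 mV.

V_out ≈ 11.9 mV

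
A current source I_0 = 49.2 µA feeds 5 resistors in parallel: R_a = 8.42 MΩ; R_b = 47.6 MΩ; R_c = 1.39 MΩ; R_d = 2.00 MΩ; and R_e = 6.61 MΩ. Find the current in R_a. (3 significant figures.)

I ≈ 3.87 µA

ΣG = 1/8.42 + 1/47.6 + 1/1.39 + 1/2.00 + 1/6.61 = 1.510.
Current divider: I(R_a) = I_0 · G_k/ΣG = 49.2 × (0.1188/1.510) = 49.2 × 0.07863 = 3.868 µA.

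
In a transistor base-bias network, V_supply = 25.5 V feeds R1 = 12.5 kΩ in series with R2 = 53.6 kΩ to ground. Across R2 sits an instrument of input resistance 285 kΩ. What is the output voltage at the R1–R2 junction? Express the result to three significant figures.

V_out ≈ 20.0 V

First combine the lower leg with the load: R2 ‖ R_L = 45.12 kΩ.
Voltage divider with the loaded lower leg: V_out = 25.5 × 45.12/(12.5 + 45.12) = 25.5 × 0.7830 = 19.97 V.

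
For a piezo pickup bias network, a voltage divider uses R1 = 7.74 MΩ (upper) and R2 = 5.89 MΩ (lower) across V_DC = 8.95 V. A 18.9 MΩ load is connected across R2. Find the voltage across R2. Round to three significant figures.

V_out ≈ 3.29 V

R2 ‖ R_L = (5.89 × 18.9)/(5.89 + 18.9) = 4.491 MΩ.
Voltage divider with the loaded lower leg: V_out = 8.95 × 4.491/(7.74 + 4.491) = 8.95 × 0.3672 = 3.286 V.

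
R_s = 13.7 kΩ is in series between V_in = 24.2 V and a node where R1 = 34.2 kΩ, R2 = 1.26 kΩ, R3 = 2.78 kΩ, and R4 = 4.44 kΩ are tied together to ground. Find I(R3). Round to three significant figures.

I ≈ 0.429 mA

Parallel bank: R_p = 1/(1/34.2 + 1/1.26 + 1/2.78 + 1/4.44) = 0.7103 kΩ.
V_A by voltage divider: V_A = 24.2 × 0.7103/(13.7 + 0.7103) = 1.193 V.
I(R3) = V_A / R3 = 1.193/2.78 = 0.4291 mA.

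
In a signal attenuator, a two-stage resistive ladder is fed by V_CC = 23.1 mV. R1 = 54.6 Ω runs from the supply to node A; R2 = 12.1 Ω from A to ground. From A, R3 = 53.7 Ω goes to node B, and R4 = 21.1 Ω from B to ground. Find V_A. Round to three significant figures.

Looking into the second stage from A: R3 + R4 = 74.80 Ω appears in parallel with R2.
Effective lower resistance at A: R2 ‖ 74.80 = 10.42 Ω.
So V_A = 23.1 × 0.1602 = 3.701 mV.

V_A ≈ 3.70 mV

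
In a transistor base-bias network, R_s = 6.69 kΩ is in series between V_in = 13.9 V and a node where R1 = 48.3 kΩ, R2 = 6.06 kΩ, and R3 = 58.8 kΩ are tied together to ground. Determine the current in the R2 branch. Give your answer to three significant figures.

I ≈ 0.973 mA

Combine the parallel branches: R_p = (1/48.3 + 1/6.06 + 1/58.8)⁻¹ = 4.933 kΩ.
V_A by voltage divider: V_A = 13.9 × 4.933/(6.69 + 4.933) = 5.899 V.
I(R2) = V_A / R2 = 5.899/6.06 = 0.9735 mA.
(Check via current divider: I_total = 1.196 mA; share G_k/ΣG = 0.8140 → same result.)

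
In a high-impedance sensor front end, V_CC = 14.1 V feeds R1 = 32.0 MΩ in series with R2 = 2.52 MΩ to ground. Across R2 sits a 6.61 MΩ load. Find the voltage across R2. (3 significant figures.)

The load sits in parallel with R2, giving an effective lower resistance R2' = R2·R_L/(R2+R_L) = 1.824 MΩ.
Now apply the divider: V_out = 14.1 × 0.05394 = 0.7605 V.

V_out ≈ 0.761 V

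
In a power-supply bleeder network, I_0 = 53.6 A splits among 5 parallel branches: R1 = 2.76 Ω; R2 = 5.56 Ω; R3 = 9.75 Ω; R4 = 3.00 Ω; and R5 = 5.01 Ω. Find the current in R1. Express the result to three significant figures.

I ≈ 16.5 A

Total conductance ΣG = 1/2.76 + 1/5.56 + 1/9.75 + 1/3.00 + 1/5.01 = 1.178 (units of 1/Ω).
Current divider: I(R1) = I_0 · G_k/ΣG = 53.6 × (0.3623/1.178) = 53.6 × 0.3077 = 16.49 A.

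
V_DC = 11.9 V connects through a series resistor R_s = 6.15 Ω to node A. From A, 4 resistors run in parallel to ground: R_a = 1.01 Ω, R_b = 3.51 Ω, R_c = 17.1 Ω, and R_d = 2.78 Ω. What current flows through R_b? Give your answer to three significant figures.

I ≈ 0.297 A

Parallel bank: R_p = 1/(1/1.01 + 1/3.51 + 1/17.1 + 1/2.78) = 0.5906 Ω.
V_A by voltage divider: V_A = 11.9 × 0.5906/(6.15 + 0.5906) = 1.043 V.
I(R_b) = V_A / R_b = 1.043/3.51 = 0.2971 A.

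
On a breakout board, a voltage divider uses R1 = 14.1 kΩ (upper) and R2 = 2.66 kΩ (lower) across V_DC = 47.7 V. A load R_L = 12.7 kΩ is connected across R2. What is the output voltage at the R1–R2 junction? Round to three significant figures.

V_out ≈ 6.44 V

R2 ‖ R_L = (2.66 × 12.7)/(2.66 + 12.7) = 2.199 kΩ.
Now apply the divider: V_out = 47.7 × 0.1349 = 6.436 V.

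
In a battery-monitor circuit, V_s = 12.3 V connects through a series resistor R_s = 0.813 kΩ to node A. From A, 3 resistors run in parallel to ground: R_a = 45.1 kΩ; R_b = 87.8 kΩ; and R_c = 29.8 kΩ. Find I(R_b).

I ≈ 0.133 mA

Equivalent of the parallel group: R_p = 14.90 kΩ.
V_A by voltage divider: V_A = 12.3 × 14.90/(0.813 + 14.90) = 11.66 V.
Branch current I = V_A/R_b = 11.66/87.8 = 0.1328 mA.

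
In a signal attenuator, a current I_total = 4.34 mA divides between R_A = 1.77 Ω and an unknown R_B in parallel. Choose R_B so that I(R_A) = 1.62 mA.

R_B ≈ 1.05 Ω

In a two-way split, I_A/I_total = R_B/(R_A + R_B).
1.62/4.34 = R_B/(R_A + R_B) → R_B = R_A · (0.3733)/(1 − 0.3733) = 1.77 × 0.5956 = 1.054 Ω.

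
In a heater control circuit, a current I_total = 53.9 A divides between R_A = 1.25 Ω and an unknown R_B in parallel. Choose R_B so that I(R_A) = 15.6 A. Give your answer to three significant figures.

In a two-way split, I_A/I_total = R_B/(R_A + R_B).
With f = 0.2894, R_B = R_A · f/(1−f) = 1.25 × 0.4073 = 0.5091 Ω.

R_B ≈ 0.509 Ω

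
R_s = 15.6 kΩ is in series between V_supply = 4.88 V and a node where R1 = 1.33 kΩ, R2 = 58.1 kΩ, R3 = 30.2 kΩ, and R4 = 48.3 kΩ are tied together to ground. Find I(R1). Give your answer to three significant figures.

Combine the parallel branches: R_p = (1/1.33 + 1/58.1 + 1/30.2 + 1/48.3)⁻¹ = 1.215 kΩ.
V_A by voltage divider: V_A = 4.88 × 1.215/(15.6 + 1.215) = 0.3527 V.
Branch current I = V_A/R1 = 0.3527/1.33 = 0.2652 mA.

I ≈ 0.265 mA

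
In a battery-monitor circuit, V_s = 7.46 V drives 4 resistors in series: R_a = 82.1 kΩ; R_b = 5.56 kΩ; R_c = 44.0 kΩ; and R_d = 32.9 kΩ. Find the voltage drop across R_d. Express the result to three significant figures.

Total series resistance ΣR = 82.1 + 5.56 + 44.0 + 32.9 = 164.6 kΩ.
V = V_s · R/ΣR = 7.46 × 0.1999 = 1.491 V.

V ≈ 1.49 V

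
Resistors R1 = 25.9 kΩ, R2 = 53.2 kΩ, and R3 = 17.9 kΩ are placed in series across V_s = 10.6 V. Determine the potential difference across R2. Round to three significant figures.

ΣR = 25.9 + 53.2 + 17.9 = 97.00 kΩ.
By the voltage-divider rule, V = 10.6 × 53.20/97.00 = 5.814 V.

V ≈ 5.81 V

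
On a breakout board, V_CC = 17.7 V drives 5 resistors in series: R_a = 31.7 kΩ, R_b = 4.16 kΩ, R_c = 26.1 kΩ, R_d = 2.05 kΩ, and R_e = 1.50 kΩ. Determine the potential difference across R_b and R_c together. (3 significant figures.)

V ≈ 8.18 V

ΣR = 31.7 + 4.16 + 26.1 + 2.05 + 1.50 = 65.51 kΩ.
R_{R_b..R_c} = 4.16 + 26.1 = 30.26 kΩ.
Voltage divider: V = V_CC · (30.26 / 65.51) = 17.7 × 0.4619 = 8.176 V.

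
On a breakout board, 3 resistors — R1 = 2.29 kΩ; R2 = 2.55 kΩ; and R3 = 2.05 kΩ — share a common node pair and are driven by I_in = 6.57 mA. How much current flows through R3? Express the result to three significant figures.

I ≈ 2.43 mA

Total conductance ΣG = 1/2.29 + 1/2.55 + 1/2.05 = 1.317 (units of 1/kΩ).
R3 takes the fraction G_k/ΣG = 0.4878/1.317 = 0.3705, so I = 6.57 × 0.3705 = 2.434 mA.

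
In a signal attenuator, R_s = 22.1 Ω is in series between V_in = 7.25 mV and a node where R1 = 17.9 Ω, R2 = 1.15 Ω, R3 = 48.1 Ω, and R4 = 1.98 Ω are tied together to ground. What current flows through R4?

Combine the parallel branches: R_p = (1/17.9 + 1/1.15 + 1/48.1 + 1/1.98)⁻¹ = 0.6891 Ω.
Node voltage V_A = V_in · R_p/(R_s + R_p) = 7.25 × 0.03024 = 0.2192 mV.
I(R4) = V_A / R4 = 0.2192/1.98 = 0.1107 mA.
(Equivalently: I_total = 0.3181 mA, then current-divider fraction G_k/ΣG = 0.3480.)

I ≈ 0.111 mA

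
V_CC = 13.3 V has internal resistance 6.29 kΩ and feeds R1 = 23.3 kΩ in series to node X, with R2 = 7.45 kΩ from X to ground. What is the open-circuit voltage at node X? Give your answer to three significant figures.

R1' = 6.29 + 23.3 = 29.59 kΩ (source resistance + R1).
With X open, the divider is unloaded: V_th = 13.3 × 7.45/37.04 = 2.675 V.

V_th ≈ 2.68 V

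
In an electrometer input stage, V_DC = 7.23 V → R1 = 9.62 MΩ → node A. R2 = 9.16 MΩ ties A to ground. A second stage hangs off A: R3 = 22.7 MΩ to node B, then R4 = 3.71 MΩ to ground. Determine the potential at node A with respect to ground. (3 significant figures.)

The second stage (R3 + R4 = 26.41 MΩ) loads node A in parallel with R2.
R2 ‖ (R3+R4) = 6.801 MΩ.
V_A = 7.23 × 6.801/(9.62 + 6.801) = 2.994 V.

V_A ≈ 2.99 V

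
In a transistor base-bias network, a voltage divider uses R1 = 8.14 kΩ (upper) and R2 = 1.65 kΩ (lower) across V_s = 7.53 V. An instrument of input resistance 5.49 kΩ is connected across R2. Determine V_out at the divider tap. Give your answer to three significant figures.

The load sits in parallel with R2, giving an effective lower resistance R2' = R2·R_L/(R2+R_L) = 1.269 kΩ.
Then V_out = V_s · R2'/(R1 + R2') = 7.53 × 1.269/9.409 = 1.015 V.

V_out ≈ 1.02 V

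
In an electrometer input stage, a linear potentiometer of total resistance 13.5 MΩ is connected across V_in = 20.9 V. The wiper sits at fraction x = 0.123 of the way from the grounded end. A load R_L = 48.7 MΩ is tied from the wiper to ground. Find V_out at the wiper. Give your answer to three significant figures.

V_out ≈ 2.50 V

Split the track: R_lower = x·R_p = 1.660 MΩ, R_upper = (1−x)·R_p = 11.84 MΩ.
R_L loads the lower segment: effective lower R = 1.606 MΩ.
Loaded-divider output: V_out = 20.9 × 0.1194 = 2.496 V.
(Unloaded: V_out = x·V_in = 2.57 V.)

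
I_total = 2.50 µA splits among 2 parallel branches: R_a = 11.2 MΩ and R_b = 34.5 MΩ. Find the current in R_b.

I ≈ 0.613 µA

Two-branch current divider: I_k = I_total · R_other/(R_1 + R_2).
So I = 2.50 × 11.2/45.70 = 0.6127 µA.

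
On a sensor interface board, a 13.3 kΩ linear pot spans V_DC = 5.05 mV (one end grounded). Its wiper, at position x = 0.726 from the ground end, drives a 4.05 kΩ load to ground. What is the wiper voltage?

Split the track: R_lower = x·R_p = 9.656 kΩ, R_upper = (1−x)·R_p = 3.644 kΩ.
R_L loads the lower segment: effective lower R = 2.853 kΩ.
V_out = 5.05 × 2.853/(3.644 + 2.853) = 2.218 mV.

V_out ≈ 2.22 mV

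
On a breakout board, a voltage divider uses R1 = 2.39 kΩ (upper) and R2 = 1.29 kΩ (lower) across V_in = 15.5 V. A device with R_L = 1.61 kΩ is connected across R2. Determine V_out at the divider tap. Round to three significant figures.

V_out ≈ 3.57 V

First combine the lower leg with the load: R2 ‖ R_L = 0.7162 kΩ.
Now apply the divider: V_out = 15.5 × 0.2306 = 3.574 V.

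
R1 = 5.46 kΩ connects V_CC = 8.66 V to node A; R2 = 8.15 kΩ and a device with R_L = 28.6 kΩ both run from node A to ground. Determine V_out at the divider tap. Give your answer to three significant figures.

V_out ≈ 4.65 V

R2 ‖ R_L = (8.15 × 28.6)/(8.15 + 28.6) = 6.343 kΩ.
Then V_out = V_CC · R2'/(R1 + R2') = 8.66 × 6.343/11.80 = 4.654 V.
(Unloaded it would be 5.19 V; the load pulls it down.)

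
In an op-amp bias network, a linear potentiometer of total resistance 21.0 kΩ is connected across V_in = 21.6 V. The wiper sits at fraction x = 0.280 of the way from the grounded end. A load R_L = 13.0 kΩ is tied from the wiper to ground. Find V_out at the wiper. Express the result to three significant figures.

Split the track: R_lower = x·R_p = 5.880 kΩ, R_upper = (1−x)·R_p = 15.12 kΩ.
Lower segment in parallel with the load: 5.880 ‖ 13.0 = 4.049 kΩ.
V_out = 21.6 × 4.049/(15.12 + 4.049) = 4.562 V.

V_out ≈ 4.56 V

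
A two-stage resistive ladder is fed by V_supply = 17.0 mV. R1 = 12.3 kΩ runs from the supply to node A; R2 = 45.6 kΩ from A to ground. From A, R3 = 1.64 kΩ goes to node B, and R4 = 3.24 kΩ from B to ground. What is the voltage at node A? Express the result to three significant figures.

The second stage (R3 + R4 = 4.880 kΩ) loads node A in parallel with R2.
Effective lower resistance at A: R2 ‖ 4.880 = 4.408 kΩ.
First divider: V_A = V_supply · 4.408/(12.3 + 4.408) = 4.485 mV.

V_A ≈ 4.49 mV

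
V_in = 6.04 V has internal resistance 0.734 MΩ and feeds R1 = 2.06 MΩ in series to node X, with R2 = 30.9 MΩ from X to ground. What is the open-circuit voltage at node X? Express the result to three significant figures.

V_th ≈ 5.54 V

R1' = 0.734 + 2.06 = 2.794 MΩ (source resistance + R1).
With X open, the divider is unloaded: V_th = 6.04 × 30.9/33.69 = 5.539 V.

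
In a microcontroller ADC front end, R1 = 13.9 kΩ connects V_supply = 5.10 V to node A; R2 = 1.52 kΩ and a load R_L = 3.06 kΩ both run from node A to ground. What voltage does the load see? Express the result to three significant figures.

V_out ≈ 0.347 V

R2 ‖ R_L = (1.52 × 3.06)/(1.52 + 3.06) = 1.016 kΩ.
Then V_out = V_supply · R2'/(R1 + R2') = 5.10 × 1.016/14.92 = 0.3472 V.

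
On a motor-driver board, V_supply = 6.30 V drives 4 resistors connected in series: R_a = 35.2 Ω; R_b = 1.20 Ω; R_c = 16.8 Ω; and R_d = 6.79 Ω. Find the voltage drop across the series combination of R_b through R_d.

ΣR = 35.2 + 1.20 + 16.8 + 6.79 = 59.99 Ω.
R_{R_b..R_d} = 1.20 + 16.8 + 6.79 = 24.79 Ω.
V = V_supply · R/ΣR = 6.30 × 0.4132 = 2.603 V.

V ≈ 2.60 V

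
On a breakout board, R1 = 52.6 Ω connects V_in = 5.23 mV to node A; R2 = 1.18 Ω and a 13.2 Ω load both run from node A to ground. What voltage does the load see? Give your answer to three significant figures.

R2 ‖ R_L = (1.18 × 13.2)/(1.18 + 13.2) = 1.083 Ω.
Voltage divider with the loaded lower leg: V_out = 5.23 × 1.083/(52.6 + 1.083) = 5.23 × 0.02018 = 0.1055 mV.

V_out ≈ 0.106 mV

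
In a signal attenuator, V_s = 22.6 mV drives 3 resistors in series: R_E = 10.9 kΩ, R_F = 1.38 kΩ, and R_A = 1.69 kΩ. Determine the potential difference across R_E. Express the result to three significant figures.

V ≈ 17.6 mV

Total series resistance ΣR = 10.9 + 1.38 + 1.69 = 13.97 kΩ.
Voltage divider: V = V_s · (10.90 / 13.97) = 22.6 × 0.7802 = 17.63 mV.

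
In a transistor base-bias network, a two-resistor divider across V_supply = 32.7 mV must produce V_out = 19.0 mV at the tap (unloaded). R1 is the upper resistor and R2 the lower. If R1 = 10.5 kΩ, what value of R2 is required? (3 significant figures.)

The divider ratio is R2/(R1+R2) = 19.0/32.7 = 0.5810.
Rearranging, R2 = R1·k/(1−k) = 10.5 × 1.387 = 14.56 kΩ.

R2 ≈ 14.6 kΩ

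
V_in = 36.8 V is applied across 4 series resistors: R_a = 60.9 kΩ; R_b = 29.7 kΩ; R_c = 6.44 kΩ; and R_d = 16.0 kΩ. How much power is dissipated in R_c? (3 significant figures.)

ΣR = 113.0 kΩ → I = 36.8/113.0 = 0.3255 mA.
P = I²R = 0.1060 × 6.44 = 0.6825 mW.

P ≈ 0.683 mW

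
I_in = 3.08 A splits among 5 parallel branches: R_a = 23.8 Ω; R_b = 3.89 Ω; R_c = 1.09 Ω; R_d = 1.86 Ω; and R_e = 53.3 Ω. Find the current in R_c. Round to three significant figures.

Conductances: ΣG = 1/23.8 + 1/3.89 + 1/1.09 + 1/1.86 + 1/53.3 = 1.773 (1/Ω).
Current divider: I(R_c) = I_in · G_k/ΣG = 3.08 × (0.9174/1.773) = 3.08 × 0.5175 = 1.594 A.

I ≈ 1.59 A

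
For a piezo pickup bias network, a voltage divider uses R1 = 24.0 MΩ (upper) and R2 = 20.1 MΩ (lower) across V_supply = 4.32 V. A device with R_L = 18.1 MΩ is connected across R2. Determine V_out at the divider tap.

First combine the lower leg with the load: R2 ‖ R_L = 9.524 MΩ.
Then V_out = V_supply · R2'/(R1 + R2') = 4.32 × 9.524/33.52 = 1.227 V.
(Unloaded it would be 1.97 V; the load pulls it down.)

V_out ≈ 1.23 V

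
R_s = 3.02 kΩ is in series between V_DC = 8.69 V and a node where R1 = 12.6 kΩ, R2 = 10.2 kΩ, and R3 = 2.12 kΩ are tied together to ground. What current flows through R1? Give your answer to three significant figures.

Equivalent of the parallel group: R_p = 1.541 kΩ.
V_A = 8.69 × 1.541/4.561 = 2.936 V.
Branch current I = V_A/R1 = 2.936/12.6 = 0.2330 mA.
(Check via current divider: I_total = 1.905 mA; share G_k/ΣG = 0.1223 → same result.)

I ≈ 0.233 mA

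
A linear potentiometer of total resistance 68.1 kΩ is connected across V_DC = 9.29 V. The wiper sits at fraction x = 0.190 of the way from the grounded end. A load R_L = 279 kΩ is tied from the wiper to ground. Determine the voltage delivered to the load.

V_out ≈ 1.70 V

Split the track: R_lower = x·R_p = 12.94 kΩ, R_upper = (1−x)·R_p = 55.16 kΩ.
Lower segment in parallel with the load: 12.94 ‖ 279 = 12.37 kΩ.
Then V_out = V_DC · 12.37/(55.16 + 12.37) = 1.701 V.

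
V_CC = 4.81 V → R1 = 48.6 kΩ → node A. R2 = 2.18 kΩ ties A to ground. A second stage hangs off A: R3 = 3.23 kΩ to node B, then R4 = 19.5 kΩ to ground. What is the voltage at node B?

Looking into the second stage from A: R3 + R4 = 22.73 kΩ appears in parallel with R2.
R2 ‖ (R3+R4) = 1.989 kΩ.
So V_A = 4.81 × 0.03932 = 0.1891 V.
V_B = V_A × 0.8579 = 0.1623 V.

V_B ≈ 0.162 V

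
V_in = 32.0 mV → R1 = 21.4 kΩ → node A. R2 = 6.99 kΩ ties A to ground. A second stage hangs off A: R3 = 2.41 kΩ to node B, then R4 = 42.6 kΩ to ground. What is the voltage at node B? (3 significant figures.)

Looking into the second stage from A: R3 + R4 = 45.01 kΩ appears in parallel with R2.
R2 ‖ (R3+R4) = 6.050 kΩ.
So V_A = 32.0 × 0.2204 = 7.053 mV.
V_B = V_A × 0.9465 = 6.676 mV.

V_B ≈ 6.68 mV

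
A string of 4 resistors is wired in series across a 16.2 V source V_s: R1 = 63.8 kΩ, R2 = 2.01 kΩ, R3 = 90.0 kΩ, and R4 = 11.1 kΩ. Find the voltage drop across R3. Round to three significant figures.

V ≈ 8.74 V

Series total: ΣR = 63.8 + 2.01 + 90.0 + 11.1 = 166.9 kΩ.
By the voltage-divider rule, V = 16.2 × 90.00/166.9 = 8.735 V.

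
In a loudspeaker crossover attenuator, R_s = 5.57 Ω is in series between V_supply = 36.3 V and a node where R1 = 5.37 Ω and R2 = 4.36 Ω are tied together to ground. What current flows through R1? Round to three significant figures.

I ≈ 2.04 A

Combine the parallel branches: R_p = (1/5.37 + 1/4.36)⁻¹ = 2.406 Ω.
Node voltage V_A = V_supply · R_p/(R_s + R_p) = 36.3 × 0.3017 = 10.95 V.
I(R1) = V_A / R1 = 10.95/5.37 = 2.039 A.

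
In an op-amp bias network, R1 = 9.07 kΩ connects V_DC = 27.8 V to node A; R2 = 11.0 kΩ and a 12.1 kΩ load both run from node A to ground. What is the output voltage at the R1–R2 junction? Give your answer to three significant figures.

V_out ≈ 10.8 V

The load sits in parallel with R2, giving an effective lower resistance R2' = R2·R_L/(R2+R_L) = 5.762 kΩ.
Then V_out = V_DC · R2'/(R1 + R2') = 27.8 × 5.762/14.83 = 10.80 V.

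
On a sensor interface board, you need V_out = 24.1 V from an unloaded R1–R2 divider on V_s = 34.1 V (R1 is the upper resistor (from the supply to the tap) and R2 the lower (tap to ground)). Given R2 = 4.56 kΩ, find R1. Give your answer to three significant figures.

The divider ratio is R2/(R1+R2) = 24.1/34.1 = 0.7067.
Rearranging, R1 = R2·(1−k)/k = 4.56 × 0.4149 = 1.892 kΩ.

R1 ≈ 1.89 kΩ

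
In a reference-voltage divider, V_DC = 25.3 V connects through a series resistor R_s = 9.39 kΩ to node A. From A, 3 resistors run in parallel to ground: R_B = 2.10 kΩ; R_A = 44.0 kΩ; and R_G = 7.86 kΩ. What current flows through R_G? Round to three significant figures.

I ≈ 0.468 mA

Combine the parallel branches: R_p = (1/2.10 + 1/44.0 + 1/7.86)⁻¹ = 1.597 kΩ.
V_A = 25.3 × 1.597/10.99 = 3.678 V.
I(R_G) = V_A / R_G = 3.678/7.86 = 0.4679 mA.
(Equivalently: I_total = 2.303 mA, then current-divider fraction G_k/ΣG = 0.2032.)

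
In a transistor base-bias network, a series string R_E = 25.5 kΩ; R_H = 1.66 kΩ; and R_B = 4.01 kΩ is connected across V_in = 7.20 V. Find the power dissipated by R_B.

P ≈ 0.214 mW

The common current is I = 7.20/31.17 = 0.2310 mA.
P = I²R = 0.05336 × 4.01 = 0.2140 mW.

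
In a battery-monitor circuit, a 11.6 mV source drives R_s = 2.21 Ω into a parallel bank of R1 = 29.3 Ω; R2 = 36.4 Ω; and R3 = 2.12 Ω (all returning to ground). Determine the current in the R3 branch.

I ≈ 2.51 mA

Equivalent of the parallel group: R_p = 1.875 Ω.
Node voltage V_A = V_CC · R_p/(R_s + R_p) = 11.6 × 0.4590 = 5.325 mV.
I(R3) = V_A / R3 = 5.325/2.12 = 2.512 mA.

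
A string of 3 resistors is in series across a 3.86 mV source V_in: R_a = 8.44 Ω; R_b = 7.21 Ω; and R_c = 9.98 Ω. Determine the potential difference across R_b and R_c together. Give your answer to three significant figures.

V ≈ 2.59 mV

ΣR = 8.44 + 7.21 + 9.98 = 25.63 Ω.
R_{R_b..R_c} = 7.21 + 9.98 = 17.19 Ω.
V = V_in · R/ΣR = 3.86 × 0.6707 = 2.589 mV.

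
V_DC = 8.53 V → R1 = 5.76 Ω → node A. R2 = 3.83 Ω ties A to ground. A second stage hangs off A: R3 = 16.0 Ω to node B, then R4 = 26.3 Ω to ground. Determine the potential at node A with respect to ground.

Looking into the second stage from A: R3 + R4 = 42.30 Ω appears in parallel with R2.
R2 ‖ (R3+R4) = 3.512 Ω.
V_A = 8.53 × 3.512/(5.76 + 3.512) = 3.231 V.

V_A ≈ 3.23 V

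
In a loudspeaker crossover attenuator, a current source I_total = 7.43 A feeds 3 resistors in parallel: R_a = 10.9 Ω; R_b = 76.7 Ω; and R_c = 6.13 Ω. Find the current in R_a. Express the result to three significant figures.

I ≈ 2.54 A

Conductances: ΣG = 1/10.9 + 1/76.7 + 1/6.13 = 0.2679 (1/Ω).
R_a takes the fraction G_k/ΣG = 0.09174/0.2679 = 0.3424, so I = 7.43 × 0.3424 = 2.544 A.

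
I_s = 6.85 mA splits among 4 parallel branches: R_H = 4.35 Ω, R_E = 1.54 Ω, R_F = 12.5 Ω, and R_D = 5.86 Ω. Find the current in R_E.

I ≈ 3.94 mA

Total conductance ΣG = 1/4.35 + 1/1.54 + 1/12.5 + 1/5.86 = 1.130 (units of 1/Ω).
Current divider: I(R_E) = I_s · G_k/ΣG = 6.85 × (0.6494/1.130) = 6.85 × 0.5747 = 3.937 mA.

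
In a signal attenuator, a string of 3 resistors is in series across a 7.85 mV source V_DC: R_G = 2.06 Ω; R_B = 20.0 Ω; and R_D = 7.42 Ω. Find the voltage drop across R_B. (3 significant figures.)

Series total: ΣR = 2.06 + 20.0 + 7.42 = 29.48 Ω.
By the voltage-divider rule, V = 7.85 × 20.00/29.48 = 5.326 mV.

V ≈ 5.33 mV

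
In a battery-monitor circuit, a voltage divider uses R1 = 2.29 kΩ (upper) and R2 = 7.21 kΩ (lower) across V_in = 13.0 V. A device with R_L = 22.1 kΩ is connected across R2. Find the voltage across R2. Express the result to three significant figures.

V_out ≈ 9.15 V

The load sits in parallel with R2, giving an effective lower resistance R2' = R2·R_L/(R2+R_L) = 5.436 kΩ.
Voltage divider with the loaded lower leg: V_out = 13.0 × 5.436/(2.29 + 5.436) = 13.0 × 0.7036 = 9.147 V.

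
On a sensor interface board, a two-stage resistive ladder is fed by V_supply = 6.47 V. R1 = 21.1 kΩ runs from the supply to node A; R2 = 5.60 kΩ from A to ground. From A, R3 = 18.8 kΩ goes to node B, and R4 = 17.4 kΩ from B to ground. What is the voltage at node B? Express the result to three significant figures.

Node A sees R2 in parallel with the series input of stage 2, R3 + R4 = 36.20 kΩ.
R2 ‖ (R3+R4) = 4.850 kΩ.
V_A = 6.47 × 4.850/(21.1 + 4.850) = 1.209 V.
V_B = V_A × 0.4807 = 0.5812 V.

V_B ≈ 0.581 V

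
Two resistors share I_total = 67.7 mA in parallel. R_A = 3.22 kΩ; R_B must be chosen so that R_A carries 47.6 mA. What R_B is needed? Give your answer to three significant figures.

R_B ≈ 7.63 kΩ

The fraction through R_A equals R_B/(R_A+R_B).
With f = 0.7031, R_B = R_A · f/(1−f) = 3.22 × 2.368 = 7.625 kΩ.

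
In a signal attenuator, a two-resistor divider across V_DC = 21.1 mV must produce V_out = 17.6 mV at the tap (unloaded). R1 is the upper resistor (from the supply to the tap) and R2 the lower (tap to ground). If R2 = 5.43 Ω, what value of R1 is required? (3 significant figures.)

R1 ≈ 1.08 Ω

The divider ratio is R2/(R1+R2) = 17.6/21.1 = 0.8341.
R1 = R2·(1/k − 1) = 5.43 × 0.1989 = 1.080 Ω.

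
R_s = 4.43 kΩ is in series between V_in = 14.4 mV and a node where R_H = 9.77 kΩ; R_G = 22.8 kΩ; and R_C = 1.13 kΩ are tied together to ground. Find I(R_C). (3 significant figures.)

I ≈ 2.29 µA

Combine the parallel branches: R_p = (1/9.77 + 1/22.8 + 1/1.13)⁻¹ = 0.9698 kΩ.
V_A by voltage divider: V_A = 14.4 × 0.9698/(4.43 + 0.9698) = 2.586 mV.
I(R_C) = V_A / R_C = 2.586/1.13 = 2.289 µA.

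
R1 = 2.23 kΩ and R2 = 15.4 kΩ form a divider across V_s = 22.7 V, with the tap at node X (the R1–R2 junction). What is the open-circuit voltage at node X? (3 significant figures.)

Open-circuit (no load on X): V_th = V_s · R2/(R1 + R2) = 22.7 × 15.4/(2.230 + 15.4) = 19.83 V.

V_th ≈ 19.8 V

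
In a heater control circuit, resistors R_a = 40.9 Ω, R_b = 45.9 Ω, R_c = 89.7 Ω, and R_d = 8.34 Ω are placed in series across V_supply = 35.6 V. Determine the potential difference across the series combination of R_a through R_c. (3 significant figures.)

V ≈ 34.0 V

Series total: ΣR = 40.9 + 45.9 + 89.7 + 8.34 = 184.8 Ω.
R_{R_a..R_c} = 40.9 + 45.9 + 89.7 = 176.5 Ω.
By the voltage-divider rule, V = 35.6 × 176.5/184.8 = 33.99 V.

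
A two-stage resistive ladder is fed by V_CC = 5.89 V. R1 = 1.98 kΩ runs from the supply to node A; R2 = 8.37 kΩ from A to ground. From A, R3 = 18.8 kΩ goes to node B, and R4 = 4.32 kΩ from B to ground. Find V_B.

The second stage (R3 + R4 = 23.12 kΩ) loads node A in parallel with R2.
R2 ‖ (R3+R4) = 6.145 kΩ.
First divider: V_A = V_CC · 6.145/(1.98 + 6.145) = 4.455 V.
V_B = V_A × 0.1869 = 0.8324 V.

V_B ≈ 0.832 V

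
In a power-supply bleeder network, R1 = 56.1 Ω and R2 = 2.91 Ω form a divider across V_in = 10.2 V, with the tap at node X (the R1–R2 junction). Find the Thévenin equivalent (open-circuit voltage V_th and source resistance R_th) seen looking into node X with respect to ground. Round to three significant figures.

V_th ≈ 0.503 V, R_th ≈ 2.77 Ω

Open-circuit (no load on X): V_th = V_in · R2/(R1 + R2) = 10.2 × 2.91/(56.10 + 2.91) = 0.5030 V.
With V_in suppressed (replaced by a short), R_th = R1 ‖ R2 = (56.10 × 2.91)/(56.10 + 2.91) = 2.766 Ω.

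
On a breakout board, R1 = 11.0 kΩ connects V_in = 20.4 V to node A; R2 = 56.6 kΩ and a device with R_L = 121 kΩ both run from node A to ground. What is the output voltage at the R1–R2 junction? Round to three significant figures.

V_out ≈ 15.9 V

R2 ‖ R_L = (56.6 × 121)/(56.6 + 121) = 38.56 kΩ.
Then V_out = V_in · R2'/(R1 + R2') = 20.4 × 38.56/49.56 = 15.87 V.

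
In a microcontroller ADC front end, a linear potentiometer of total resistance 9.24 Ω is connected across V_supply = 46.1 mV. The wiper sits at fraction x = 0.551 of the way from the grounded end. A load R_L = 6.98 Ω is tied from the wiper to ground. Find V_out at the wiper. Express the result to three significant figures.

V_out ≈ 19.1 mV

The pot divides into 4.149 Ω above the wiper and 5.091 Ω below.
(x·R_p) ‖ R_L = 2.944 Ω.
Then V_out = V_supply · 2.944/(4.149 + 2.944) = 19.13 mV.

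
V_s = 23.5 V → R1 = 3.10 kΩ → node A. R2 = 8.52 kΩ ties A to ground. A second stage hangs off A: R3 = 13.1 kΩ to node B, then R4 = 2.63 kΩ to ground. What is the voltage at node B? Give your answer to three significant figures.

V_B ≈ 2.52 V

Node A sees R2 in parallel with the series input of stage 2, R3 + R4 = 15.73 kΩ.
Effective lower resistance at A: R2 ‖ 15.73 = 5.527 kΩ.
So V_A = 23.5 × 0.6406 = 15.06 V.
Stage 2 is unloaded, so V_B = V_A · R4/(R3+R4) = 15.06 × 2.63/15.73 = 2.517 V.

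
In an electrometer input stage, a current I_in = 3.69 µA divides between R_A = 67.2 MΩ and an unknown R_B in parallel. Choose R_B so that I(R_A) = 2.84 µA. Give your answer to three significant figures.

Two-branch current divider: I_A = I_in · R_B/(R_A + R_B).
With f = 0.7696, R_B = R_A · f/(1−f) = 67.2 × 3.341 = 224.5 MΩ.

R_B ≈ 225 MΩ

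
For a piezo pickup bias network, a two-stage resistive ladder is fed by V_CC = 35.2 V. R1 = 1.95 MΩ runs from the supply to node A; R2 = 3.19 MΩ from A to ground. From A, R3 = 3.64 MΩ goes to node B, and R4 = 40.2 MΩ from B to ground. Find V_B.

V_B ≈ 19.5 V

Looking into the second stage from A: R3 + R4 = 43.84 MΩ appears in parallel with R2.
Effective lower resistance at A: R2 ‖ 43.84 = 2.974 MΩ.
V_A = 35.2 × 2.974/(1.95 + 2.974) = 21.26 V.
Then the unloaded second divider: V_B = V_A × R4/(R3+R4) = 21.26 × 0.9170 = 19.49 V.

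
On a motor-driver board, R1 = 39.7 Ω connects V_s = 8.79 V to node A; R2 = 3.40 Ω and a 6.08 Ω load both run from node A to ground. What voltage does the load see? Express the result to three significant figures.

R2 ‖ R_L = (3.40 × 6.08)/(3.40 + 6.08) = 2.181 Ω.
Now apply the divider: V_out = 8.79 × 0.05207 = 0.4577 V.

V_out ≈ 0.458 V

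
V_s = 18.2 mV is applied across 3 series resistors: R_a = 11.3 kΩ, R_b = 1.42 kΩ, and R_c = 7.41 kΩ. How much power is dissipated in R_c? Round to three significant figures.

The common current is I = 18.2/20.13 = 0.9041 µA.
V(R_c) = I·R = 6.700 mV; P = V·I = 6.700 × 0.9041 = 6.057 nW.

P ≈ 6.06 nW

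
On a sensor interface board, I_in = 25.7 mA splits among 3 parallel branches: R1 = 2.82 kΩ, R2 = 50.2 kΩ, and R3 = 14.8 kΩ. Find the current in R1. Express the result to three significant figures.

I ≈ 20.6 mA

Total conductance ΣG = 1/2.82 + 1/50.2 + 1/14.8 = 0.4421 (units of 1/kΩ).
By the current-divider rule, I = I_in · G_k/ΣG = 25.7 × 0.8021 = 20.61 mA.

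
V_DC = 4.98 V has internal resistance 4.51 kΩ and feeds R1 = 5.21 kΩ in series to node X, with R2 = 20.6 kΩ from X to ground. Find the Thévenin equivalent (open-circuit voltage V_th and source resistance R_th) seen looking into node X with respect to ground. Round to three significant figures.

V_th ≈ 3.38 V, R_th ≈ 6.60 kΩ

R1' = 4.51 + 5.21 = 9.720 kΩ (source resistance + R1).
With X open, the divider is unloaded: V_th = 4.98 × 20.6/30.32 = 3.384 V.
Looking into X with the source shorted: R_th = R1'·R2/(R1'+R2) = 9.720 × 20.6/30.32 = 6.604 kΩ.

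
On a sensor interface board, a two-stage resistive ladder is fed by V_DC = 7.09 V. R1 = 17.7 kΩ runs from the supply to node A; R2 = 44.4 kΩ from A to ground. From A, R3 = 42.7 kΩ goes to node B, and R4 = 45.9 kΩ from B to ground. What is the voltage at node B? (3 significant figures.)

V_B ≈ 2.30 V

Node A sees R2 in parallel with the series input of stage 2, R3 + R4 = 88.60 kΩ.
R2 ‖ (R3+R4) = 29.58 kΩ.
First divider: V_A = V_DC · 29.58/(17.7 + 29.58) = 4.436 V.
V_B = V_A × 0.5181 = 2.298 V.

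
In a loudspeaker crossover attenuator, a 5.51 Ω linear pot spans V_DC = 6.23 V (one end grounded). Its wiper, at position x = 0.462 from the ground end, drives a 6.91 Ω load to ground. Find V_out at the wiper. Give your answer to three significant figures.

V_out ≈ 2.40 V

Split the track: R_lower = x·R_p = 2.546 Ω, R_upper = (1−x)·R_p = 2.964 Ω.
R_L loads the lower segment: effective lower R = 1.860 Ω.
V_out = 6.23 × 1.860/(2.964 + 1.860) = 2.402 V.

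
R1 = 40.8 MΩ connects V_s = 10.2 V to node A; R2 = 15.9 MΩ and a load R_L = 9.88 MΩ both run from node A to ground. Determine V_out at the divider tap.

The load sits in parallel with R2, giving an effective lower resistance R2' = R2·R_L/(R2+R_L) = 6.094 MΩ.
Then V_out = V_s · R2'/(R1 + R2') = 10.2 × 6.094/46.89 = 1.325 V.
(Unloaded it would be 2.86 V; the load pulls it down.)

V_out ≈ 1.33 V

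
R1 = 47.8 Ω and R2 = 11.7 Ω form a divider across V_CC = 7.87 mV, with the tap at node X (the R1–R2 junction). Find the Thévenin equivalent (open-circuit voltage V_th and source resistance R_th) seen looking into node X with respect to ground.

Open-circuit (no load on X): V_th = V_CC · R2/(R1 + R2) = 7.87 × 11.7/(47.80 + 11.7) = 1.548 mV.
Looking into X with the source shorted: R_th = R1·R2/(R1+R2) = 47.80 × 11.7/59.50 = 9.399 Ω.

V_th ≈ 1.55 mV, R_th ≈ 9.40 Ω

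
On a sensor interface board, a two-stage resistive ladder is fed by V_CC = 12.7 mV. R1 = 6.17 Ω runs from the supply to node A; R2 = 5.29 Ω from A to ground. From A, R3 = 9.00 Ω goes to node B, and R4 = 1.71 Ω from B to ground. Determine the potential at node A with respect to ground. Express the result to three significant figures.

Looking into the second stage from A: R3 + R4 = 10.71 Ω appears in parallel with R2.
R2 ‖ (R3+R4) = 3.541 Ω.
V_A = 12.7 × 3.541/(6.17 + 3.541) = 4.631 mV.

V_A ≈ 4.63 mV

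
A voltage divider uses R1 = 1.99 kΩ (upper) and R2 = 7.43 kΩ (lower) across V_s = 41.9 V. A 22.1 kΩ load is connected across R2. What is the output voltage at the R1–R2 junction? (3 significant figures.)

V_out ≈ 30.9 V

R2 ‖ R_L = (7.43 × 22.1)/(7.43 + 22.1) = 5.561 kΩ.
Voltage divider with the loaded lower leg: V_out = 41.9 × 5.561/(1.99 + 5.561) = 41.9 × 0.7364 = 30.86 V.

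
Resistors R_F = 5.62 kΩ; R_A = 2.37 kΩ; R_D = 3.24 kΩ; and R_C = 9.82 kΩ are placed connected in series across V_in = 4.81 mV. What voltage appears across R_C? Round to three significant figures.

Series total: ΣR = 5.62 + 2.37 + 3.24 + 9.82 = 21.05 kΩ.
V = V_in · R/ΣR = 4.81 × 0.4665 = 2.244 mV.

V ≈ 2.24 mV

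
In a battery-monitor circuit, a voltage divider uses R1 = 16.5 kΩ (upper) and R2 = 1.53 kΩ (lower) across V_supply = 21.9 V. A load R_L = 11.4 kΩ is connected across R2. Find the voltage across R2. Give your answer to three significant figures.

V_out ≈ 1.66 V

The load sits in parallel with R2, giving an effective lower resistance R2' = R2·R_L/(R2+R_L) = 1.349 kΩ.
Voltage divider with the loaded lower leg: V_out = 21.9 × 1.349/(16.5 + 1.349) = 21.9 × 0.07558 = 1.655 V.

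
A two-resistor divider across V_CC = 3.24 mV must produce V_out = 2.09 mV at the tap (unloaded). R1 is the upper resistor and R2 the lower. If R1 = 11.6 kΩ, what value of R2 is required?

Required fraction k = V_out/V_CC = 0.6451.
So R2 = R1 · V_out/(V_CC − V_out) = 11.6 × 2.09/(3.24 − 2.09) = 11.6 × 1.817 = 21.08 kΩ.

R2 ≈ 21.1 kΩ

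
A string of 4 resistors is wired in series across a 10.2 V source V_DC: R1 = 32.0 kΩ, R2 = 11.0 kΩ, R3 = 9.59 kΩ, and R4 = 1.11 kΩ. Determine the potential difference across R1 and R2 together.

V ≈ 8.17 V

ΣR = 32.0 + 11.0 + 9.59 + 1.11 = 53.70 kΩ.
R_{R1..R2} = 32.0 + 11.0 = 43.00 kΩ.
V = V_DC · R/ΣR = 10.2 × 0.8007 = 8.168 V.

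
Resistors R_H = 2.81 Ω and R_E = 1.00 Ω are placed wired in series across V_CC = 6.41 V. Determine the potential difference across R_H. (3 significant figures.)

Series total: ΣR = 2.81 + 1.00 = 3.810 Ω.
By the voltage-divider rule, V = 6.41 × 2.810/3.810 = 4.728 V.

V ≈ 4.73 V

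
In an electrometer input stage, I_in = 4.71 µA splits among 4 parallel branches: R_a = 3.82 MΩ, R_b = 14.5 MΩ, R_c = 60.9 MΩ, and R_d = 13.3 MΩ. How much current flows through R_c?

Conductances: ΣG = 1/3.82 + 1/14.5 + 1/60.9 + 1/13.3 = 0.4224 (1/MΩ).
Current divider: I(R_c) = I_in · G_k/ΣG = 4.71 × (0.01642/0.4224) = 4.71 × 0.03888 = 0.1831 µA.

I ≈ 0.183 µA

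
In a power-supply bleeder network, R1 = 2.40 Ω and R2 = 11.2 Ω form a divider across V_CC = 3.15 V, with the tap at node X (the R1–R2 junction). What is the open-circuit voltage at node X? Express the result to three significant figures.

V_th ≈ 2.59 V

V_th is the unloaded tap voltage: V_CC · R2/(R1+R2) = 3.15 × 0.8235 = 2.594 V.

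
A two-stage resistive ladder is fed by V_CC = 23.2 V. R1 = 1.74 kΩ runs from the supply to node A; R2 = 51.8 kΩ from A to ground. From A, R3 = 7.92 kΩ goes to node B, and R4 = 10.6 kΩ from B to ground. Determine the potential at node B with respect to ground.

Node A sees R2 in parallel with the series input of stage 2, R3 + R4 = 18.52 kΩ.
Effective lower resistance at A: R2 ‖ 18.52 = 13.64 kΩ.
First divider: V_A = V_CC · 13.64/(1.74 + 13.64) = 20.58 V.
Stage 2 is unloaded, so V_B = V_A · R4/(R3+R4) = 20.58 × 10.6/18.52 = 11.78 V.

V_B ≈ 11.8 V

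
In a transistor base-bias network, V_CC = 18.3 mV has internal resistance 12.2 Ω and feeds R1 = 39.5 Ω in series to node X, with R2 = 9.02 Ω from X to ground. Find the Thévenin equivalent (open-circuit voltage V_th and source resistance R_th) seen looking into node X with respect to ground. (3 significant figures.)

V_th ≈ 2.72 mV, R_th ≈ 7.68 Ω

R1' = 12.2 + 39.5 = 51.70 Ω (source resistance + R1).
V_th is the unloaded tap voltage: V_CC · R2/(R1'+R2) = 18.3 × 0.1486 = 2.718 mV.
Zeroing V_CC shorts the top of R1' to ground, so R_th = R1' ‖ R2 = 7.680 Ω.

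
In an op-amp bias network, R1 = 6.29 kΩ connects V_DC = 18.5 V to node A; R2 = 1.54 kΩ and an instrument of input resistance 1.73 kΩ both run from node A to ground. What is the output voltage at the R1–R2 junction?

V_out ≈ 2.12 V

R2 ‖ R_L = (1.54 × 1.73)/(1.54 + 1.73) = 0.8147 kΩ.
Then V_out = V_DC · R2'/(R1 + R2') = 18.5 × 0.8147/7.105 = 2.121 V.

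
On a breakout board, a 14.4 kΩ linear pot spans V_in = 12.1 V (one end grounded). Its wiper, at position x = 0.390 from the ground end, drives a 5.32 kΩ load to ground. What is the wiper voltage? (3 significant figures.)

The pot divides into 8.784 kΩ above the wiper and 5.616 kΩ below.
Lower segment in parallel with the load: 5.616 ‖ 5.32 = 2.732 kΩ.
Loaded-divider output: V_out = 12.1 × 0.2372 = 2.871 V.

V_out ≈ 2.87 V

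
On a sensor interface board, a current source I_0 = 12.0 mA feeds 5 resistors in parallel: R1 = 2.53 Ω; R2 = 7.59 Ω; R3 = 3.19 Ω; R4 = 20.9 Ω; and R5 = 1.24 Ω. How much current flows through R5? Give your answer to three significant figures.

ΣG = 1/2.53 + 1/7.59 + 1/3.19 + 1/20.9 + 1/1.24 = 1.695.
By the current-divider rule, I = I_0 · G_k/ΣG = 12.0 × 0.4758 = 5.710 mA.

I ≈ 5.71 mA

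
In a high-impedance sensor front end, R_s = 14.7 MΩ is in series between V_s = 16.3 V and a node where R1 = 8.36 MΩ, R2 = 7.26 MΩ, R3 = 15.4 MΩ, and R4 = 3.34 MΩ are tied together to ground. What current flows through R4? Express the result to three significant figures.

Equivalent of the parallel group: R_p = 1.609 MΩ.
V_A by voltage divider: V_A = 16.3 × 1.609/(14.7 + 1.609) = 1.608 V.
Branch current I = V_A/R4 = 1.608/3.34 = 0.4813 µA.
(Equivalently: I_total = 0.9995 µA, then current-divider fraction G_k/ΣG = 0.4816.)

I ≈ 0.481 µA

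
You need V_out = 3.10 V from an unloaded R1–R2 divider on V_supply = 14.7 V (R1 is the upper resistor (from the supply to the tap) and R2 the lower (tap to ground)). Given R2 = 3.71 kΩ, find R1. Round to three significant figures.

Required fraction k = V_out/V_supply = 0.2109.
So R1 = R2 · (V_supply/V_out − 1) = 3.71 × (14.7/3.10 − 1) = 3.71 × 3.742 = 13.88 kΩ.

R1 ≈ 13.9 kΩ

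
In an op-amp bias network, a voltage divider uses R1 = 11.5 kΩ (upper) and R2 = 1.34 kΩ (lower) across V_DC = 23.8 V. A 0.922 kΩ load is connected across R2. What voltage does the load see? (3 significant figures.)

R2 ‖ R_L = (1.34 × 0.922)/(1.34 + 0.922) = 0.5462 kΩ.
Then V_out = V_DC · R2'/(R1 + R2') = 23.8 × 0.5462/12.05 = 1.079 V.
(Unloaded it would be 2.48 V; the load pulls it down.)

V_out ≈ 1.08 V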